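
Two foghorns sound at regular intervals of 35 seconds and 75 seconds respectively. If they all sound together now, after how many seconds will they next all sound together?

The first simultaneous occurrence is after LCM of the individual periods.
35 = 5 × 7
75 = 3 × 5^2
LCM(35, 75) = 3 × 5^2 × 7 = 525.

525 seconds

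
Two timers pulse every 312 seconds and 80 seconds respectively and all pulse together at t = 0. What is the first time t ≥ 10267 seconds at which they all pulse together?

12480 seconds

Joint pulses occur at multiples of LCM(312, 80).
312 = 2^3 × 3 × 13
80 = 2^4 × 5
LCM(312, 80) = 2^4 × 3 × 5 × 13 = 3120.
Smallest multiple of 3120 that is ≥ 10267: ⌈10267/3120⌉ × 3120 = 4 × 3120 = 12480.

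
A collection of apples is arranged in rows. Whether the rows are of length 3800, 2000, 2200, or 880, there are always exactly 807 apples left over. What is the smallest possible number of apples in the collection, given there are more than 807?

418807

N − 807 must be a common multiple of 3800, 2000, 2200, and 880.
3800 = 2^3 × 5^2 × 19
2000 = 2^4 × 5^3
2200 = 2^3 × 5^2 × 11
880 = 2^4 × 5 × 11
LCM(3800, 2000, 2200, 880) = 2^4 × 5^3 × 11 × 19 = 418000.
Smallest N > 807 is LCM + 807 = 418000 + 807 = 418807.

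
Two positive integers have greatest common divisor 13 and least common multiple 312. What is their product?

4056

For any two positive integers, gcd × lcm = product = 13 × 312 = 4056.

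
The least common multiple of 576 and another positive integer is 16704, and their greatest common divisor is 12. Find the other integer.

gcd × lcm = product of the two integers, so the other integer is (12 × 16704) / 576 = 348.

348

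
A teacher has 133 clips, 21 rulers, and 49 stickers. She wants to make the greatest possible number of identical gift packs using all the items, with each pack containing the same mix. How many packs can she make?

The pack count must divide each quantity, so the greatest is gcd(133, 21, 49).
133 = 7 × 19
21 = 3 × 7
49 = 7^2
gcd(133, 21, 49) = 7.

7 packs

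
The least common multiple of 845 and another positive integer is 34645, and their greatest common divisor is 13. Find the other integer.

533

gcd × lcm = product of the two integers, so the other integer is (13 × 34645) / 845 = 533.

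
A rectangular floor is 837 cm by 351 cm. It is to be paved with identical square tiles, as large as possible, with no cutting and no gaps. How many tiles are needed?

403

Tile side = gcd(837, 351).
837 = 3^3 × 31
351 = 3^3 × 13
gcd(837, 351) = 3^3 = 27.
Tiles: (837/27) × (351/27) = 31 × 13 = 403.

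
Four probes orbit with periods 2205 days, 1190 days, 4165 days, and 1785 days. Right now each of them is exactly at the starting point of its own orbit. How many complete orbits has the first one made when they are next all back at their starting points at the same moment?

They are all back at their starting positions together after one LCM of the periods.
2205 = 3^2 × 5 × 7^2
1190 = 2 × 5 × 7 × 17
4165 = 5 × 7^2 × 17
1785 = 3 × 5 × 7 × 17
LCM(2205, 1190, 4165, 1785) = 2 × 3^2 × 5 × 7^2 × 17 = 74970.
Orbits for period 2205: 74970 / 2205 = 34.

34 orbits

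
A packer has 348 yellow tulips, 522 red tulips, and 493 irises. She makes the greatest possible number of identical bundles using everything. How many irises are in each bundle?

17

Number of bundles = gcd(348, 522, 493).
348 = 2^2 × 3 × 29
522 = 2 × 3^2 × 29
493 = 17 × 29
gcd(348, 522, 493) = 29.
irises per bundle = 493 / 29 = 17.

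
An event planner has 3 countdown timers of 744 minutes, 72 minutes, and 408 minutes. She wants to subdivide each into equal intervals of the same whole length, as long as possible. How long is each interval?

The interval must divide each timer length; the longest such is the gcd.
744 = 2^3 × 3 × 31
72 = 2^3 × 3^2
408 = 2^3 × 3 × 17
gcd(744, 72, 408) = 2^3 × 3 = 24.

24 minutes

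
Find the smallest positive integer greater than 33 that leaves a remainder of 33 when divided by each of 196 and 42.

N − 33 must be a common multiple of 196 and 42.
196 = 2^2 × 7^2
42 = 2 × 3 × 7
LCM(196, 42) = 2^2 × 3 × 7^2 = 588.
Smallest N > 33 is LCM + 33 = 588 + 33 = 621.

621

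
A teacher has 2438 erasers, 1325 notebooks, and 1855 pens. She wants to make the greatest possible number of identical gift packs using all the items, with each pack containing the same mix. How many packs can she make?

53 packs

The pack count must divide each quantity, so the greatest is gcd(2438, 1325, 1855).
2438 = 2 × 23 × 53
1325 = 5^2 × 53
1855 = 5 × 7 × 53
gcd(2438, 1325, 1855) = 53.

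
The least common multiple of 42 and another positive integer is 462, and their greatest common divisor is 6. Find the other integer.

gcd × lcm = product of the two integers, so the other integer is (6 × 462) / 42 = 66.

66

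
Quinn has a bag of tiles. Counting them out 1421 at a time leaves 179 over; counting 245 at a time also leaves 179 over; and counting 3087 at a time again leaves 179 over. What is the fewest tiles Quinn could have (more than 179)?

447794

N − 179 must be a common multiple of 1421, 245, and 3087.
1421 = 7^2 × 29
245 = 5 × 7^2
3087 = 3^2 × 7^3
LCM(1421, 245, 3087) = 3^2 × 5 × 7^3 × 29 = 447615.
Smallest N > 179 is LCM + 179 = 447615 + 179 = 447794.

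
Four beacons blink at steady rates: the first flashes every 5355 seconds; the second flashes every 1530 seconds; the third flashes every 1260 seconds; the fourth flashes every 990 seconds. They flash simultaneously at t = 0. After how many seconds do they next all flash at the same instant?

235620 seconds

We need the least common multiple of the intervals.
5355 = 3^2 × 5 × 7 × 17
1530 = 2 × 3^2 × 5 × 17
1260 = 2^2 × 3^2 × 5 × 7
990 = 2 × 3^2 × 5 × 11
LCM(5355, 1530, 1260, 990) = 2^2 × 3^2 × 5 × 7 × 11 × 17 = 235620.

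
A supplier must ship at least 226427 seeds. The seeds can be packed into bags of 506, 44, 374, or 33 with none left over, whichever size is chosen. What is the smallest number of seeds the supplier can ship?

258060

The number of seeds must be a common multiple of 506, 44, 374, and 33, so a multiple of their LCM.
506 = 2 × 11 × 23
44 = 2^2 × 11
374 = 2 × 11 × 17
33 = 3 × 11
LCM(506, 44, 374, 33) = 2^2 × 3 × 11 × 17 × 23 = 51612.
Smallest multiple of 51612 that is ≥ 226427: ⌈226427/51612⌉ × 51612 = 5 × 51612 = 258060.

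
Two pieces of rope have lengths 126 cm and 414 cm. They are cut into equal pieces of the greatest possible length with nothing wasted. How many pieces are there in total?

Piece length = gcd(126, 414).
126 = 2 × 3^2 × 7
414 = 2 × 3^2 × 23
gcd(126, 414) = 2 × 3^2 = 18.
Total pieces = 126/18 + 414/18 = 7 + 23 = 30.

30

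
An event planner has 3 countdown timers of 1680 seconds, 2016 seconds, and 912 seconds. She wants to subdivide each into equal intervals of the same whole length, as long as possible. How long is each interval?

48 seconds

The interval must divide each timer length; the longest such is the gcd.
1680 = 2^4 × 3 × 5 × 7
2016 = 2^5 × 3^2 × 7
912 = 2^4 × 3 × 19
gcd(1680, 2016, 912) = 2^4 × 3 = 48.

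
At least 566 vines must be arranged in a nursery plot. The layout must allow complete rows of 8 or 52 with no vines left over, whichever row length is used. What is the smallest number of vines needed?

The number of vines must be a common multiple of 8 and 52, so a multiple of their LCM.
8 = 2^3
52 = 2^2 × 13
LCM(8, 52) = 2^3 × 13 = 104.
Smallest multiple of 104 that is ≥ 566: ⌈566/104⌉ × 104 = 6 × 104 = 624.

624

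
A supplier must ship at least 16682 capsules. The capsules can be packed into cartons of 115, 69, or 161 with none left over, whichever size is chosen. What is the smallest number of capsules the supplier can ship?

16905

The number of capsules must be a common multiple of 115, 69, and 161, so a multiple of their LCM.
115 = 5 × 23
69 = 3 × 23
161 = 7 × 23
LCM(115, 69, 161) = 3 × 5 × 7 × 23 = 2415.
Smallest multiple of 2415 that is ≥ 16682: ⌈16682/2415⌉ × 2415 = 7 × 2415 = 16905.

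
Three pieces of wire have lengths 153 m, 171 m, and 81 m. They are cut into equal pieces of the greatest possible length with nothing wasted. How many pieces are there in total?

45

Piece length = gcd(153, 171, 81).
153 = 3^2 × 17
171 = 3^2 × 19
81 = 3^4
gcd(153, 171, 81) = 3^2 = 9.
Total pieces = 153/9 + 171/9 + 81/9 = 17 + 19 + 9 = 45.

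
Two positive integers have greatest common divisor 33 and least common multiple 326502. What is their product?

10774566

For any two positive integers, gcd × lcm = product = 33 × 326502 = 10774566.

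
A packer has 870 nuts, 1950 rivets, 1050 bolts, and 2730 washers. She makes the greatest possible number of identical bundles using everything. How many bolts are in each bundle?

35

Number of bundles = gcd(870, 1950, 1050, 2730).
870 = 2 × 3 × 5 × 29
1950 = 2 × 3 × 5^2 × 13
1050 = 2 × 3 × 5^2 × 7
2730 = 2 × 3 × 5 × 7 × 13
gcd(870, 1950, 1050, 2730) = 2 × 3 × 5 = 30.
bolts per bundle = 1050 / 30 = 35.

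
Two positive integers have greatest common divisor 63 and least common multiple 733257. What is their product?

46195191

For any two positive integers, gcd × lcm = product = 63 × 733257 = 46195191.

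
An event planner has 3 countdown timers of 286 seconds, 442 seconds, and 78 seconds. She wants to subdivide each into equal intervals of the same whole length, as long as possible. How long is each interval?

The interval must divide each timer length; the longest such is the gcd.
286 = 2 × 11 × 13
442 = 2 × 13 × 17
78 = 2 × 3 × 13
gcd(286, 442, 78) = 2 × 13 = 26.

26 seconds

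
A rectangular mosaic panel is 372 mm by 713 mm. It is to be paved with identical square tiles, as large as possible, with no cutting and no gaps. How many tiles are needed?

Tile side = gcd(372, 713).
372 = 2^2 × 3 × 31
713 = 23 × 31
gcd(372, 713) = 31.
Tiles: (372/31) × (713/31) = 12 × 23 = 276.

276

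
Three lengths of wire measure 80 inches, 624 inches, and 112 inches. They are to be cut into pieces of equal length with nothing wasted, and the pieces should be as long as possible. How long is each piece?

16 inches

Each piece length must divide every original length, so the longest possible is gcd(80, 624, 112).
80 = 2^4 × 5
624 = 2^4 × 3 × 13
112 = 2^4 × 7
gcd(80, 624, 112) = 2^4 = 16.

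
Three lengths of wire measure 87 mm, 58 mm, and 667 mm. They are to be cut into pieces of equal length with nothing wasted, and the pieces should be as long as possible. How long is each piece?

29 mm

The greatest length dividing all of 87, 58, and 667 is their gcd.
87 = 3 × 29
58 = 2 × 29
667 = 23 × 29
gcd(87, 58, 667) = 29.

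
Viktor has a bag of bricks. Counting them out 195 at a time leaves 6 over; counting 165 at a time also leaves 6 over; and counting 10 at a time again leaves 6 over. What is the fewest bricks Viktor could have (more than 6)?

N − 6 must be a common multiple of 195, 165, and 10.
195 = 3 × 5 × 13
165 = 3 × 5 × 11
10 = 2 × 5
LCM(195, 165, 10) = 2 × 3 × 5 × 11 × 13 = 4290.
Smallest N > 6 is LCM + 6 = 4290 + 6 = 4296.

4296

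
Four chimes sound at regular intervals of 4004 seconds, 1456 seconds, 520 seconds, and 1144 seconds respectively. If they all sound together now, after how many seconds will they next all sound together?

The first simultaneous occurrence is after LCM of the individual periods.
4004 = 2^2 × 7 × 11 × 13
1456 = 2^4 × 7 × 13
520 = 2^3 × 5 × 13
1144 = 2^3 × 11 × 13
LCM(4004, 1456, 520, 1144) = 2^4 × 5 × 7 × 11 × 13 = 80080.

80080 seconds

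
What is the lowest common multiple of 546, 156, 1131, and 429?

348348

546 = 2 × 3 × 7 × 13
156 = 2^2 × 3 × 13
1131 = 3 × 13 × 29
429 = 3 × 11 × 13
LCM(546, 156, 1131, 429) = 2^2 × 3 × 7 × 11 × 13 × 29 = 348348.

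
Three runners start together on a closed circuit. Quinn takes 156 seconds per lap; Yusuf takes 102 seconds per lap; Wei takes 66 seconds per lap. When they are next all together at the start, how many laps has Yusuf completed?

286 laps

They are all back at their starting positions together after one LCM of the periods.
156 = 2^2 × 3 × 13
102 = 2 × 3 × 17
66 = 2 × 3 × 11
LCM(156, 102, 66) = 2^2 × 3 × 11 × 13 × 17 = 29172.
Laps for period 102: 29172 / 102 = 286.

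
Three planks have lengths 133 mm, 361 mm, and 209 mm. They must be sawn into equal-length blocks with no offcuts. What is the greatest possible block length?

19 mm

This is the greatest common divisor of 133, 361, and 209.
133 = 7 × 19
361 = 19^2
209 = 11 × 19
gcd(133, 361, 209) = 19.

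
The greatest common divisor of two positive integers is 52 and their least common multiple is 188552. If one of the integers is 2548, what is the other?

For two integers, gcd × lcm = product, so the other is (52 × 188552) / 2548 = 9804704 / 2548 = 3848.

3848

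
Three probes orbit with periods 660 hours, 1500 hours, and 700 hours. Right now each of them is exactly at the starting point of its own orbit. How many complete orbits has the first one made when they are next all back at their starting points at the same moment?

All finish a whole number of cycles simultaneously at t = LCM of the periods.
660 = 2^2 × 3 × 5 × 11
1500 = 2^2 × 3 × 5^3
700 = 2^2 × 5^2 × 7
LCM(660, 1500, 700) = 2^2 × 3 × 5^3 × 7 × 11 = 115500.
Orbits for period 660: 115500 / 660 = 175.

175 orbits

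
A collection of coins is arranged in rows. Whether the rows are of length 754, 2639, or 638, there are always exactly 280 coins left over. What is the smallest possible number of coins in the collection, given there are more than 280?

N − 280 must be a common multiple of 754, 2639, and 638.
754 = 2 × 13 × 29
2639 = 7 × 13 × 29
638 = 2 × 11 × 29
LCM(754, 2639, 638) = 2 × 7 × 11 × 13 × 29 = 58058.
Smallest N > 280 is LCM + 280 = 58058 + 280 = 58338.

58338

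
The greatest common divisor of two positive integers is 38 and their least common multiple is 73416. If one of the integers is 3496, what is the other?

798

For two integers, gcd × lcm = product, so the other is (38 × 73416) / 3496 = 2789808 / 3496 = 798.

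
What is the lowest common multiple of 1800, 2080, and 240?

1800 = 2^3 × 3^2 × 5^2
2080 = 2^5 × 5 × 13
240 = 2^4 × 3 × 5
LCM(1800, 2080, 240) = 2^5 × 3^2 × 5^2 × 13 = 93600.

93600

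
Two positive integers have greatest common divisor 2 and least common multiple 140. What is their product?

For any two positive integers, gcd × lcm = product = 2 × 140 = 280.

280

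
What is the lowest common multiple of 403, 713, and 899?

403 = 13 × 31
713 = 23 × 31
899 = 29 × 31
LCM(403, 713, 899) = 13 × 23 × 29 × 31 = 268801.

268801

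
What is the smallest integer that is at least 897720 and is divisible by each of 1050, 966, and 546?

941850

The integer must be a common multiple of 1050, 966, and 546, so a multiple of their LCM.
1050 = 2 × 3 × 5^2 × 7
966 = 2 × 3 × 7 × 23
546 = 2 × 3 × 7 × 13
LCM(1050, 966, 546) = 2 × 3 × 5^2 × 7 × 13 × 23 = 313950.
Smallest multiple of 313950 that is ≥ 897720: ⌈897720/313950⌉ × 313950 = 3 × 313950 = 941850.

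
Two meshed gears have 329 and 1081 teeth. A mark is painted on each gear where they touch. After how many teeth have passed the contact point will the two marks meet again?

They coincide at every common multiple of the periods; the first is the LCM.
329 = 7 × 47
1081 = 23 × 47
LCM(329, 1081) = 7 × 23 × 47 = 7567.

7567 teeth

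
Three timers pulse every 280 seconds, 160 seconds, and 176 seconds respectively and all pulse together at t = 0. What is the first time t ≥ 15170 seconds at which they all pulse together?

24640 seconds

Joint pulses occur at multiples of LCM(280, 160, 176).
280 = 2^3 × 5 × 7
160 = 2^5 × 5
176 = 2^4 × 11
LCM(280, 160, 176) = 2^5 × 5 × 7 × 11 = 12320.
Smallest multiple of 12320 that is ≥ 15170: ⌈15170/12320⌉ × 12320 = 2 × 12320 = 24640.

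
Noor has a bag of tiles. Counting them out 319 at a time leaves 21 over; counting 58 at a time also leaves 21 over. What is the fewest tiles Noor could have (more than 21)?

659

N − 21 must be a common multiple of 319 and 58.
319 = 11 × 29
58 = 2 × 29
LCM(319, 58) = 2 × 11 × 29 = 638.
Smallest N > 21 is LCM + 21 = 638 + 21 = 659.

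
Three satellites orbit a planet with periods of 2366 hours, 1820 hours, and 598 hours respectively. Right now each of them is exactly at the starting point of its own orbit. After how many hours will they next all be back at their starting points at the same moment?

544180 hours

We need the least common multiple of the intervals.
2366 = 2 × 7 × 13^2
1820 = 2^2 × 5 × 7 × 13
598 = 2 × 13 × 23
LCM(2366, 1820, 598) = 2^2 × 5 × 7 × 13^2 × 23 = 544180.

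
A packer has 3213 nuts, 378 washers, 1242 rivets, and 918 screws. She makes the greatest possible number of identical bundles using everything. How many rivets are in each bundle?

46

Number of bundles = gcd(3213, 378, 1242, 918).
3213 = 3^3 × 7 × 17
378 = 2 × 3^3 × 7
1242 = 2 × 3^3 × 23
918 = 2 × 3^3 × 17
gcd(3213, 378, 1242, 918) = 3^3 = 27.
rivets per bundle = 1242 / 27 = 46.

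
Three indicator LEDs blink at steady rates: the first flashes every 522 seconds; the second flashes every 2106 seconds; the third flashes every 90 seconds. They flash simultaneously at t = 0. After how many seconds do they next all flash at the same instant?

305370 seconds

They coincide at every common multiple of the periods; the first is the LCM.
522 = 2 × 3^2 × 29
2106 = 2 × 3^4 × 13
90 = 2 × 3^2 × 5
LCM(522, 2106, 90) = 2 × 3^4 × 5 × 13 × 29 = 305370.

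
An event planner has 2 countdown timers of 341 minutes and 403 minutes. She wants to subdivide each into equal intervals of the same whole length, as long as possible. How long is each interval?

31 minutes

By the Euclidean algorithm:
403 = 1 × 341 + 62
341 = 5 × 62 + 31
62 = 2 × 31 + 0
gcd(341, 403) = 31.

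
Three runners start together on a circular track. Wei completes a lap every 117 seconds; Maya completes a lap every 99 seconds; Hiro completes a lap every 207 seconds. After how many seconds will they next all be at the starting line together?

We need the least common multiple of the intervals.
117 = 3^2 × 13
99 = 3^2 × 11
207 = 3^2 × 23
LCM(117, 99, 207) = 3^2 × 11 × 13 × 23 = 29601.

29601 seconds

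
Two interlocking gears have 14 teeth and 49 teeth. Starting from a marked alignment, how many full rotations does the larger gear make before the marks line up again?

They are all back at their starting positions together after one LCM of the periods.
14 = 2 × 7
49 = 7^2
LCM(14, 49) = 2 × 7^2 = 98.
Rotations for period 49: 98 / 49 = 2.

2 rotations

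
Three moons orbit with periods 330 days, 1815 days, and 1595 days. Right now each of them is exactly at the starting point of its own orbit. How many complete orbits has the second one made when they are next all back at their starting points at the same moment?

All finish a whole number of cycles simultaneously at t = LCM of the periods.
330 = 2 × 3 × 5 × 11
1815 = 3 × 5 × 11^2
1595 = 5 × 11 × 29
LCM(330, 1815, 1595) = 2 × 3 × 5 × 11^2 × 29 = 105270.
Orbits for period 1815: 105270 / 1815 = 58.

58 orbits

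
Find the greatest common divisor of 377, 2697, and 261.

377 = 13 × 29
2697 = 3 × 29 × 31
261 = 3^2 × 29
gcd(377, 2697, 261) = 29.

29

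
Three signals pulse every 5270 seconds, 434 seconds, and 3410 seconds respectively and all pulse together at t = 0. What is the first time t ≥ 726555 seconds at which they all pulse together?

Joint pulses occur at multiples of LCM(5270, 434, 3410).
5270 = 2 × 5 × 17 × 31
434 = 2 × 7 × 31
3410 = 2 × 5 × 11 × 31
LCM(5270, 434, 3410) = 2 × 5 × 7 × 11 × 17 × 31 = 405790.
Smallest multiple of 405790 that is ≥ 726555: ⌈726555/405790⌉ × 405790 = 2 × 405790 = 811580.

811580 seconds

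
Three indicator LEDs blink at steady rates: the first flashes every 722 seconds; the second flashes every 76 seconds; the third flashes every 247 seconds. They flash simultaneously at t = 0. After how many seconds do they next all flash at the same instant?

18772 seconds

The first simultaneous occurrence is after LCM of the individual periods.
722 = 2 × 19^2
76 = 2^2 × 19
247 = 13 × 19
LCM(722, 76, 247) = 2^2 × 13 × 19^2 = 18772.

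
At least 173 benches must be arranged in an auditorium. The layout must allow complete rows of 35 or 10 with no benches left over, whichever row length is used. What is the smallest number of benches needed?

The number of benches must be a common multiple of 35 and 10, so a multiple of their LCM.
35 = 5 × 7
10 = 2 × 5
LCM(35, 10) = 2 × 5 × 7 = 70.
Smallest multiple of 70 that is ≥ 173: ⌈173/70⌉ × 70 = 3 × 70 = 210.

210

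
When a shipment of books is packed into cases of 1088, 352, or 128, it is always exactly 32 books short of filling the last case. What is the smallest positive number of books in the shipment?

Being 32 short of a full case of size k means N ≡ −32 (mod k), i.e. N + 32 is a multiple of each size.
1088 = 2^6 × 17
352 = 2^5 × 11
128 = 2^7
LCM(1088, 352, 128) = 2^7 × 11 × 17 = 23936.
Smallest positive N is 23936 − 32 = 23904.

23904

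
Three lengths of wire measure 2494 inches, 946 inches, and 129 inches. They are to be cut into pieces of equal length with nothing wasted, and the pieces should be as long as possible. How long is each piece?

43 inches

Each piece length must divide every original length, so the longest possible is gcd(2494, 946, 129).
2494 = 2 × 29 × 43
946 = 2 × 11 × 43
129 = 3 × 43
gcd(2494, 946, 129) = 43.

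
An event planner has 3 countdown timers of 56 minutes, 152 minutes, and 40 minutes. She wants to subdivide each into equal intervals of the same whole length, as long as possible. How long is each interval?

The interval must divide each timer length; the longest such is the gcd.
56 = 2^3 × 7
152 = 2^3 × 19
40 = 2^3 × 5
gcd(56, 152, 40) = 2^3 = 8.

8 minutes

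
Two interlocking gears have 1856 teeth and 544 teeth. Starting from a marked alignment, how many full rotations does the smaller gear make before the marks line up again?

All finish a whole number of cycles simultaneously at t = LCM of the periods.
1856 = 2^6 × 29
544 = 2^5 × 17
LCM(1856, 544) = 2^6 × 17 × 29 = 31552.
Rotations for period 544: 31552 / 544 = 58.

58 rotations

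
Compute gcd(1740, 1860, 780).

60

1740 = 2^2 × 3 × 5 × 29
1860 = 2^2 × 3 × 5 × 31
780 = 2^2 × 3 × 5 × 13
gcd(1740, 1860, 780) = 2^2 × 3 × 5 = 60.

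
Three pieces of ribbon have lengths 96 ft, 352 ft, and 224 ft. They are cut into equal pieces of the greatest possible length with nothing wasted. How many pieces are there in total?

21

Piece length = gcd(96, 352, 224).
96 = 2^5 × 3
352 = 2^5 × 11
224 = 2^5 × 7
gcd(96, 352, 224) = 2^5 = 32.
Total pieces = 96/32 + 352/32 + 224/32 = 3 + 11 + 7 = 21.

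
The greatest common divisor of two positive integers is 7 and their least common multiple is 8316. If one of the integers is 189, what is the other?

For two integers, gcd × lcm = product, so the other is (7 × 8316) / 189 = 58212 / 189 = 308.

308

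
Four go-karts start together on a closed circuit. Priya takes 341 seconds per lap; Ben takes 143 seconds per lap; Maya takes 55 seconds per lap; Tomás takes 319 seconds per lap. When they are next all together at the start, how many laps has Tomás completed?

2015 laps

All finish a whole number of cycles simultaneously at t = LCM of the periods.
341 = 11 × 31
143 = 11 × 13
55 = 5 × 11
319 = 11 × 29
LCM(341, 143, 55, 319) = 5 × 11 × 13 × 29 × 31 = 642785.
Laps for period 319: 642785 / 319 = 2015.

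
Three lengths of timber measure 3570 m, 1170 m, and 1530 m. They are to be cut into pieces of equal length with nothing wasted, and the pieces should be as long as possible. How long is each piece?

Each piece length must divide every original length, so the longest possible is gcd(3570, 1170, 1530).
3570 = 2 × 3 × 5 × 7 × 17
1170 = 2 × 3^2 × 5 × 13
1530 = 2 × 3^2 × 5 × 17
gcd(3570, 1170, 1530) = 2 × 3 × 5 = 30.

30 m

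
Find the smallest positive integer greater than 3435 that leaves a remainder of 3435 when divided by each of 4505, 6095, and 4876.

417895

N − 3435 must be a common multiple of 4505, 6095, and 4876.
4505 = 5 × 17 × 53
6095 = 5 × 23 × 53
4876 = 2^2 × 23 × 53
LCM(4505, 6095, 4876) = 2^2 × 5 × 17 × 23 × 53 = 414460.
Smallest N > 3435 is LCM + 3435 = 414460 + 3435 = 417895.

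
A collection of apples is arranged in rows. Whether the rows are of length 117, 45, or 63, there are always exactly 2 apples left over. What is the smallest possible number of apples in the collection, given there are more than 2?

N − 2 must be a common multiple of 117, 45, and 63.
117 = 3^2 × 13
45 = 3^2 × 5
63 = 3^2 × 7
LCM(117, 45, 63) = 3^2 × 5 × 7 × 13 = 4095.
Smallest N > 2 is LCM + 2 = 4095 + 2 = 4097.

4097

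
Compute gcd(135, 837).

27

135 = 3^3 × 5
837 = 3^3 × 31
gcd(135, 837) = 3^3 = 27.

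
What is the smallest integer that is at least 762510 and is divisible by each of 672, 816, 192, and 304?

The integer must be a common multiple of 672, 816, 192, and 304, so a multiple of their LCM.
672 = 2^5 × 3 × 7
816 = 2^4 × 3 × 17
192 = 2^6 × 3
304 = 2^4 × 19
LCM(672, 816, 192, 304) = 2^6 × 3 × 7 × 17 × 19 = 434112.
Smallest multiple of 434112 that is ≥ 762510: ⌈762510/434112⌉ × 434112 = 2 × 434112 = 868224.

868224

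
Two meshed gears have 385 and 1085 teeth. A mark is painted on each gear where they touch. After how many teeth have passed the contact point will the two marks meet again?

11935 teeth

The first simultaneous occurrence is after LCM of the individual periods.
385 = 5 × 7 × 11
1085 = 5 × 7 × 31
LCM(385, 1085) = 5 × 7 × 11 × 31 = 11935.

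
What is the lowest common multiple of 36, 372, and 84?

7812

36 = 2^2 × 3^2
372 = 2^2 × 3 × 31
84 = 2^2 × 3 × 7
LCM(36, 372, 84) = 2^2 × 3^2 × 7 × 31 = 7812.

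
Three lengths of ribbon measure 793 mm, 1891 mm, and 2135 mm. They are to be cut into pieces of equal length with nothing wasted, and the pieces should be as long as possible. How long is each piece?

61 mm

Each piece length must divide every original length, so the longest possible is gcd(793, 1891, 2135).
793 = 13 × 61
1891 = 31 × 61
2135 = 5 × 7 × 61
gcd(793, 1891, 2135) = 61.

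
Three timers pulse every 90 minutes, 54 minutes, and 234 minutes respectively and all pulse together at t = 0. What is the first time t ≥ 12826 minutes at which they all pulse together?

Joint pulses occur at multiples of LCM(90, 54, 234).
90 = 2 × 3^2 × 5
54 = 2 × 3^3
234 = 2 × 3^2 × 13
LCM(90, 54, 234) = 2 × 3^3 × 5 × 13 = 3510.
Smallest multiple of 3510 that is ≥ 12826: ⌈12826/3510⌉ × 3510 = 4 × 3510 = 14040.

14040 minutes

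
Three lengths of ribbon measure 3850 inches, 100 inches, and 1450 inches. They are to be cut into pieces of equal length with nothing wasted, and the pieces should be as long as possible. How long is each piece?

50 inches

The greatest length dividing all of 3850, 100, and 1450 is their gcd.
3850 = 2 × 5^2 × 7 × 11
100 = 2^2 × 5^2
1450 = 2 × 5^2 × 29
gcd(3850, 100, 1450) = 2 × 5^2 = 50.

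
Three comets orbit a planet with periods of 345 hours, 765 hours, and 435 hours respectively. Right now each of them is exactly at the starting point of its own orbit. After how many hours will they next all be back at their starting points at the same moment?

They coincide at every common multiple of the periods; the first is the LCM.
345 = 3 × 5 × 23
765 = 3^2 × 5 × 17
435 = 3 × 5 × 29
LCM(345, 765, 435) = 3^2 × 5 × 17 × 23 × 29 = 510255.

510255 hours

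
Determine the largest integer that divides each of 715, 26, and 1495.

13

715 = 5 × 11 × 13
26 = 2 × 13
1495 = 5 × 13 × 23
gcd(715, 26, 1495) = 13.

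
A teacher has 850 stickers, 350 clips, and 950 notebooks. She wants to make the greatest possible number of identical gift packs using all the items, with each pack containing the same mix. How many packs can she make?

50 packs

The pack count must divide each quantity, so the greatest is gcd(850, 350, 950).
850 = 2 × 5^2 × 17
350 = 2 × 5^2 × 7
950 = 2 × 5^2 × 19
gcd(850, 350, 950) = 2 × 5^2 = 50.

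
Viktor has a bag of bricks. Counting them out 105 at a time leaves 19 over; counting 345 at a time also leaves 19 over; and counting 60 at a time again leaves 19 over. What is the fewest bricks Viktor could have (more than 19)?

9679

N − 19 must be a common multiple of 105, 345, and 60.
105 = 3 × 5 × 7
345 = 3 × 5 × 23
60 = 2^2 × 3 × 5
LCM(105, 345, 60) = 2^2 × 3 × 5 × 7 × 23 = 9660.
Smallest N > 19 is LCM + 19 = 9660 + 19 = 9679.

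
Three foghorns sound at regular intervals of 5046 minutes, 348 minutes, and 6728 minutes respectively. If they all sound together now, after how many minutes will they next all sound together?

20184 minutes

The first simultaneous occurrence is after LCM of the individual periods.
5046 = 2 × 3 × 29^2
348 = 2^2 × 3 × 29
6728 = 2^3 × 29^2
LCM(5046, 348, 6728) = 2^3 × 3 × 29^2 = 20184.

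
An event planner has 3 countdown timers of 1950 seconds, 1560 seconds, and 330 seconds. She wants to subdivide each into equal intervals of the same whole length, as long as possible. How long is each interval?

30 seconds

The interval must divide each timer length; the longest such is the gcd.
1950 = 2 × 3 × 5^2 × 13
1560 = 2^3 × 3 × 5 × 13
330 = 2 × 3 × 5 × 11
gcd(1950, 1560, 330) = 2 × 3 × 5 = 30.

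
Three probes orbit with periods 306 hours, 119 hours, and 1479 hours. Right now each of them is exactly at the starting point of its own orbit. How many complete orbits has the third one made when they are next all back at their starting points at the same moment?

42 orbits

They are all back at their starting positions together after one LCM of the periods.
306 = 2 × 3^2 × 17
119 = 7 × 17
1479 = 3 × 17 × 29
LCM(306, 119, 1479) = 2 × 3^2 × 7 × 17 × 29 = 62118.
Orbits for period 1479: 62118 / 1479 = 42.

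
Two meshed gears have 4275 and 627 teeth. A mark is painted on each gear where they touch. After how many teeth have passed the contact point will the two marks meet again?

The first simultaneous occurrence is after LCM of the individual periods.
4275 = 3^2 × 5^2 × 19
627 = 3 × 11 × 19
LCM(4275, 627) = 3^2 × 5^2 × 11 × 19 = 47025.

47025 teeth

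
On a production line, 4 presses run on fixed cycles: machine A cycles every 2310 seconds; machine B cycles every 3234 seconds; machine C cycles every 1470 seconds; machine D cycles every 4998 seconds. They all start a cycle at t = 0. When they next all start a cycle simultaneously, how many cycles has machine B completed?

85 cycles

The first common completion time is the LCM of the periods.
2310 = 2 × 3 × 5 × 7 × 11
3234 = 2 × 3 × 7^2 × 11
1470 = 2 × 3 × 5 × 7^2
4998 = 2 × 3 × 7^2 × 17
LCM(2310, 3234, 1470, 4998) = 2 × 3 × 5 × 7^2 × 11 × 17 = 274890.
Cycles for period 3234: 274890 / 3234 = 85.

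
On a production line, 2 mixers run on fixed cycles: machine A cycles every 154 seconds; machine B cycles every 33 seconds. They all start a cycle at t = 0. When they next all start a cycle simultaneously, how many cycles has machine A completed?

The first common completion time is the LCM of the periods.
154 = 2 × 7 × 11
33 = 3 × 11
LCM(154, 33) = 2 × 3 × 7 × 11 = 462.
Cycles for period 154: 462 / 154 = 3.

3 cycles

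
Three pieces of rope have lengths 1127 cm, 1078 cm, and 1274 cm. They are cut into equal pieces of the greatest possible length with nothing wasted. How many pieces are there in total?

71

Piece length = gcd(1127, 1078, 1274).
1127 = 7^2 × 23
1078 = 2 × 7^2 × 11
1274 = 2 × 7^2 × 13
gcd(1127, 1078, 1274) = 7^2 = 49.
Total pieces = 1127/49 + 1078/49 + 1274/49 = 23 + 22 + 26 = 71.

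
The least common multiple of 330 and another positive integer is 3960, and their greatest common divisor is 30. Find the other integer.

gcd × lcm = product of the two integers, so the other integer is (30 × 3960) / 330 = 360.

360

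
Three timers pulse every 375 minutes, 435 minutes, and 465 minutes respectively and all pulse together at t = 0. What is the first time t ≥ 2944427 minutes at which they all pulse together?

Joint pulses occur at multiples of LCM(375, 435, 465).
375 = 3 × 5^3
435 = 3 × 5 × 29
465 = 3 × 5 × 31
LCM(375, 435, 465) = 3 × 5^3 × 29 × 31 = 337125.
Smallest multiple of 337125 that is ≥ 2944427: ⌈2944427/337125⌉ × 337125 = 9 × 337125 = 3034125.

3034125 minutes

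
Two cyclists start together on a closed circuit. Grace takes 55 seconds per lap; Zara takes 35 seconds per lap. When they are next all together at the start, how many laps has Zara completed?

11 laps

All finish a whole number of cycles simultaneously at t = LCM of the periods.
55 = 5 × 11
35 = 5 × 7
LCM(55, 35) = 5 × 7 × 11 = 385.
Laps for period 35: 385 / 35 = 11.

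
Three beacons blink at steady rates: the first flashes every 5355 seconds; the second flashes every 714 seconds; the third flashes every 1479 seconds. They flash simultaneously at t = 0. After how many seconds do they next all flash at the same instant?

310590 seconds

We need the least common multiple of the intervals.
5355 = 3^2 × 5 × 7 × 17
714 = 2 × 3 × 7 × 17
1479 = 3 × 17 × 29
LCM(5355, 714, 1479) = 2 × 3^2 × 5 × 7 × 17 × 29 = 310590.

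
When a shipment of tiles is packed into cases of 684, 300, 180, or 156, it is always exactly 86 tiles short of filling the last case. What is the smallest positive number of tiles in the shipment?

Being 86 short of a full case of size k means N ≡ −86 (mod k), i.e. N + 86 is a multiple of each size.
684 = 2^2 × 3^2 × 19
300 = 2^2 × 3 × 5^2
180 = 2^2 × 3^2 × 5
156 = 2^2 × 3 × 13
LCM(684, 300, 180, 156) = 2^2 × 3^2 × 5^2 × 13 × 19 = 222300.
Smallest positive N is 222300 − 86 = 222214.

222214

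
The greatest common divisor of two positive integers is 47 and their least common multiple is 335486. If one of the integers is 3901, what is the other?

4042

For two integers, gcd × lcm = product, so the other is (47 × 335486) / 3901 = 15767842 / 3901 = 4042.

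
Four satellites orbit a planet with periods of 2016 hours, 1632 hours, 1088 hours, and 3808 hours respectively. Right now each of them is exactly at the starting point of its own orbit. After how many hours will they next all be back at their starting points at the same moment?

68544 hours

They coincide at every common multiple of the periods; the first is the LCM.
2016 = 2^5 × 3^2 × 7
1632 = 2^5 × 3 × 17
1088 = 2^6 × 17
3808 = 2^5 × 7 × 17
LCM(2016, 1632, 1088, 3808) = 2^6 × 3^2 × 7 × 17 = 68544.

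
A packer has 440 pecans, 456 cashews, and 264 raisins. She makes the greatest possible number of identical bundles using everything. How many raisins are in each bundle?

33

Number of bundles = gcd(440, 456, 264).
440 = 2^3 × 5 × 11
456 = 2^3 × 3 × 19
264 = 2^3 × 3 × 11
gcd(440, 456, 264) = 2^3 = 8.
raisins per bundle = 264 / 8 = 33.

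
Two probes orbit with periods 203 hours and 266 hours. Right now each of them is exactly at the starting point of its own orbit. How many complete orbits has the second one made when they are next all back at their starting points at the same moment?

The first common completion time is the LCM of the periods.
203 = 7 × 29
266 = 2 × 7 × 19
LCM(203, 266) = 2 × 7 × 19 × 29 = 7714.
Orbits for period 266: 7714 / 266 = 29.

29 orbits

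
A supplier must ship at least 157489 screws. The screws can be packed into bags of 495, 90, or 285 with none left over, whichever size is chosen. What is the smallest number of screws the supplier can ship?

169290

The number of screws must be a common multiple of 495, 90, and 285, so a multiple of their LCM.
495 = 3^2 × 5 × 11
90 = 2 × 3^2 × 5
285 = 3 × 5 × 19
LCM(495, 90, 285) = 2 × 3^2 × 5 × 11 × 19 = 18810.
Smallest multiple of 18810 that is ≥ 157489: ⌈157489/18810⌉ × 18810 = 9 × 18810 = 169290.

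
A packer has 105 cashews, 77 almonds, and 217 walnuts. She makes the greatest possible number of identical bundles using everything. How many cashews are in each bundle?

Number of bundles = gcd(105, 77, 217).
105 = 3 × 5 × 7
77 = 7 × 11
217 = 7 × 31
gcd(105, 77, 217) = 7.
cashews per bundle = 105 / 7 = 15.

15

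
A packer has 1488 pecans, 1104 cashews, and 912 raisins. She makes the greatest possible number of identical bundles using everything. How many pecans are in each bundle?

31

Number of bundles = gcd(1488, 1104, 912).
1488 = 2^4 × 3 × 31
1104 = 2^4 × 3 × 23
912 = 2^4 × 3 × 19
gcd(1488, 1104, 912) = 2^4 × 3 = 48.
pecans per bundle = 1488 / 48 = 31.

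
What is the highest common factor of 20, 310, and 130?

10

20 = 2^2 × 5
310 = 2 × 5 × 31
130 = 2 × 5 × 13
gcd(20, 310, 130) = 2 × 5 = 10.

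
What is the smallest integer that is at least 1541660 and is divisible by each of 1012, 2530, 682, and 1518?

The integer must be a common multiple of 1012, 2530, 682, and 1518, so a multiple of their LCM.
1012 = 2^2 × 11 × 23
2530 = 2 × 5 × 11 × 23
682 = 2 × 11 × 31
1518 = 2 × 3 × 11 × 23
LCM(1012, 2530, 682, 1518) = 2^2 × 3 × 5 × 11 × 23 × 31 = 470580.
Smallest multiple of 470580 that is ≥ 1541660: ⌈1541660/470580⌉ × 470580 = 4 × 470580 = 1882320.

1882320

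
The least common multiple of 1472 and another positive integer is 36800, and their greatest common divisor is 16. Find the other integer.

gcd × lcm = product of the two integers, so the other integer is (16 × 36800) / 1472 = 400.

400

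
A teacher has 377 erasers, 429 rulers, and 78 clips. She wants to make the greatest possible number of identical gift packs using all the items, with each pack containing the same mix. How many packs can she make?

13 packs

The pack count must divide each quantity, so the greatest is gcd(377, 429, 78).
377 = 13 × 29
429 = 3 × 11 × 13
78 = 2 × 3 × 13
gcd(377, 429, 78) = 13.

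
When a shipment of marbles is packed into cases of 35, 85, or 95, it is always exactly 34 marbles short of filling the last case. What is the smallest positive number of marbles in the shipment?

Being 34 short of a full case of size k means N ≡ −34 (mod k), i.e. N + 34 is a multiple of each size.
35 = 5 × 7
85 = 5 × 17
95 = 5 × 19
LCM(35, 85, 95) = 5 × 7 × 17 × 19 = 11305.
Smallest positive N is 11305 − 34 = 11271.

11271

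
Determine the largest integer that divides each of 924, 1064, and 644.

924 = 2^2 × 3 × 7 × 11
1064 = 2^3 × 7 × 19
644 = 2^2 × 7 × 23
gcd(924, 1064, 644) = 2^2 × 7 = 28.

28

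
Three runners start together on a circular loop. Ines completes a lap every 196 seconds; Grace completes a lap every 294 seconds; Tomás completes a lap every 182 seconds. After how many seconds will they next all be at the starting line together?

The first simultaneous occurrence is after LCM of the individual periods.
196 = 2^2 × 7^2
294 = 2 × 3 × 7^2
182 = 2 × 7 × 13
LCM(196, 294, 182) = 2^2 × 3 × 7^2 × 13 = 7644.

7644 seconds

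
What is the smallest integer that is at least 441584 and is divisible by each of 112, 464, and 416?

506688

The integer must be a common multiple of 112, 464, and 416, so a multiple of their LCM.
112 = 2^4 × 7
464 = 2^4 × 29
416 = 2^5 × 13
LCM(112, 464, 416) = 2^5 × 7 × 13 × 29 = 84448.
Smallest multiple of 84448 that is ≥ 441584: ⌈441584/84448⌉ × 84448 = 6 × 84448 = 506688.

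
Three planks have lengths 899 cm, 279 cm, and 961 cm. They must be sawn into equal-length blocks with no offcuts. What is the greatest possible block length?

31 cm

The block length must divide every plank, so the greatest is gcd(899, 279, 961).
899 = 29 × 31
279 = 3^2 × 31
961 = 31^2
gcd(899, 279, 961) = 31.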